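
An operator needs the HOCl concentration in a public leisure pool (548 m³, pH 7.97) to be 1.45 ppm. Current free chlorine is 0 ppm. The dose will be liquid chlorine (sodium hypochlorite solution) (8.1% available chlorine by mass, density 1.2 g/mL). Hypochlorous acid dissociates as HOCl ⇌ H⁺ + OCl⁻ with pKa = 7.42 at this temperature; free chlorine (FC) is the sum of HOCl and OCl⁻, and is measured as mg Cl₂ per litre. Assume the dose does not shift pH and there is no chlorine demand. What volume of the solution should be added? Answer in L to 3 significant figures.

Volume: 548 m³ = 548,000 L.
[OCl⁻]/[HOCl] = 10^(pH − pKa) = 10^(7.97 − 7.42) = 3.548; fraction as HOCl = 1/(1 + 3.548) = 0.2199.
Free chlorine required for 1.45 ppm HOCl: 1.45 / 0.2199 = 6.595 ppm.
FC to add: 6.595 − 0 = 6.595 mg/L as Cl₂.
Cl₂ equivalent: 6.595 mg/L × 548,000 L = 3614 g.
Product at 8.1% available Cl: 3614 / 0.081 = 44,620 g.
Volume: 44,620 g ÷ 1.2 g/mL = 37,180 mL.

37.2 L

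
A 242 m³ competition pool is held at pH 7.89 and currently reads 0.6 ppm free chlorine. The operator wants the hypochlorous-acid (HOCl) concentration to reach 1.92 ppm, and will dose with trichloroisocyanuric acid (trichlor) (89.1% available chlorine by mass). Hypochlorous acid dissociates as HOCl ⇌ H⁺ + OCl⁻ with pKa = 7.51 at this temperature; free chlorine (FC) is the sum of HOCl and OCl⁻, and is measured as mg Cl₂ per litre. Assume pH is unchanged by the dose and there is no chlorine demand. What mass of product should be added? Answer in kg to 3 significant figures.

Volume: 242 m³ = 242,000 L.
[OCl⁻]/[HOCl] = 10^(pH − pKa) = 10^(7.89 − 7.51) = 2.399; fraction as HOCl = 1/(1 + 2.399) = 0.2942.
Free chlorine required for 1.92 ppm HOCl: 1.92 / 0.2942 = 6.526 ppm.
FC to add: 6.526 − 0.6 = 5.926 mg/L as Cl₂.
Cl₂ equivalent: 5.926 mg/L × 242,000 L = 1434 g.
Product at 89.1% available Cl: 1434 / 0.891 = 1609 g.

1.61 kg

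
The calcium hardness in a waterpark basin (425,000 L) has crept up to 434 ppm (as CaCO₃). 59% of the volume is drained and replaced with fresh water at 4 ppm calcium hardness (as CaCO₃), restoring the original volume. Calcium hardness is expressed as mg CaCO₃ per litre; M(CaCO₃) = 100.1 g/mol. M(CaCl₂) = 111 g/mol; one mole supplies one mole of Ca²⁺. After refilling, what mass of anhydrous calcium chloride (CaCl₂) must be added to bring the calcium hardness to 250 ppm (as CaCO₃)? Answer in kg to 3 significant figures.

After draining 59% and refilling: 434 × 0.41 + 4 × 0.59 = 180.3 ppm.
Deficit to target: 250 − 180.3 = 69.7 mg/L.
As CaCO₃: 69.7 mg/L × 425,000 L = 29,620 g; ÷ 100.1 = 295.9 mol Ca²⁺.
Mass: 295.9 × 111 = 32,850 g.

32.8 kg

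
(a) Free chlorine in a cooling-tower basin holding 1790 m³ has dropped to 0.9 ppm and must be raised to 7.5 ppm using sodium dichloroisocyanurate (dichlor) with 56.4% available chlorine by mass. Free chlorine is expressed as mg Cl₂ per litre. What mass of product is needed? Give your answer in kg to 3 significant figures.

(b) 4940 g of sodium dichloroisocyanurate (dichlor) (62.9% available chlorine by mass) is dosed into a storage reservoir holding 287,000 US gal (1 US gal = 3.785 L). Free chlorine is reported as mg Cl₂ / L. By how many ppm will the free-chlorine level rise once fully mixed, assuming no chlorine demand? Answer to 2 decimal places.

(a) Volume: 1790 m³ = 1,790,000 L.
(a) Chlorine deficit: 7.5 − 0.9 = 6.6 ppm = 6.6 mg/L as Cl₂.
(a) Cl₂ equivalent needed: 6.6 mg/L × 1,790,000 L = 11,810,000 mg = 11,810 g.
(a) Product at 56.4% available chlorine: 11,810 / 0.564 = 20,950 g.

(b) Volume: 287,000 US gal × 3.785 L/gal = 1,086,295 L.
(b) Available chlorine delivered: 4940 g × 0.629 = 3107 g as Cl₂.
(b) Concentration rise: 3107 g / 1,086,295 L = 2.86 mg/L = 2.86 ppm.

(a) 20.9 kg; (b) 2.86 ppm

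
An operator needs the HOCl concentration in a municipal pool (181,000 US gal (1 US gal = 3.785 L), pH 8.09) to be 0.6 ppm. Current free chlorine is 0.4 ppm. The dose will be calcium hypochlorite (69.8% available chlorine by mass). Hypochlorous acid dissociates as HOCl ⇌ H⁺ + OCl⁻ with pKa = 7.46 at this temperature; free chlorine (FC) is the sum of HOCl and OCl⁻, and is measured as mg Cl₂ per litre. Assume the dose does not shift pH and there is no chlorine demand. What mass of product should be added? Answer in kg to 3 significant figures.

2.71 kg

Volume: 181,000 US gal × 3.785 L/gal = 685,085 L.
[OCl⁻]/[HOCl] = 10^(pH − pKa) = 10^(8.09 − 7.46) = 4.266; fraction as HOCl = 1/(1 + 4.266) = 0.1899.
Free chlorine required for 0.6 ppm HOCl: 0.6 / 0.1899 = 3.159 ppm.
FC to add: 3.159 − 0.4 = 2.759 mg/L as Cl₂.
Cl₂ equivalent: 2.759 mg/L × 685,085 L = 1890 g.
Product at 69.8% available Cl: 1890 / 0.698 = 2708 g.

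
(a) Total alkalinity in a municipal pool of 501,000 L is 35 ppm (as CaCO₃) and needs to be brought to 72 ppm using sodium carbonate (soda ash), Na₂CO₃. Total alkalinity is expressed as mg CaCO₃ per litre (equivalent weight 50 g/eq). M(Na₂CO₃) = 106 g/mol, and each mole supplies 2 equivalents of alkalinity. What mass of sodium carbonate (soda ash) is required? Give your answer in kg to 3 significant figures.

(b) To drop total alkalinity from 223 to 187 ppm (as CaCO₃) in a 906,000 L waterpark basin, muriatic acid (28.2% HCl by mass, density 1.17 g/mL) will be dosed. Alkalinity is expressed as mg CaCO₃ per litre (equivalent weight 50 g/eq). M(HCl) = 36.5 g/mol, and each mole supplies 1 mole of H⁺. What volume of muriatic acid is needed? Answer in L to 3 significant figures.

(a) Alkalinity to add: (72 − 35) = 37 mg/L as CaCO₃ × 501,000 L = 18,540 g as CaCO₃.
(a) Equivalents: 18,540 g ÷ 50 g/eq = 370.7 eq.
(a) Each mole of Na₂CO₃ supplies 2 eq, so 370.7 / 2 = 185.4 mol.
(a) Mass: 185.4 mol × 106 g/mol = 19,650 g.

(b) Alkalinity to neutralize: (223 − 187) = 36 mg/L as CaCO₃ × 906,000 L = 32,620 g as CaCO₃.
(b) Equivalents of H⁺ required: 32,620 ÷ 50 g/eq = 652.3 eq = 652.3 mol HCl.
(b) Mass of HCl: 652.3 × 36.5 = 23,810 g.
(b) Mass of 28.2% solution: 23,810 / 0.282 = 84,430 g.
(b) Volume: 84,430 g ÷ 1.17 g/mL = 72,160 mL.

(a) 19.6 kg; (b) 72.2 L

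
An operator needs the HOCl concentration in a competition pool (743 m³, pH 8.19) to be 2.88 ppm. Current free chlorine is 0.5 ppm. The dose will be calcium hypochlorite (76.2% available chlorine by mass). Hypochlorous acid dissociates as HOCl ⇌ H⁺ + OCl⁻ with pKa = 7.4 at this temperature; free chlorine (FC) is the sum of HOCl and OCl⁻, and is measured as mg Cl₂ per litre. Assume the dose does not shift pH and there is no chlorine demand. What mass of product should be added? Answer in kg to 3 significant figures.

19.6 kg

Volume: 743 m³ = 743,000 L.
[OCl⁻]/[HOCl] = 10^(pH − pKa) = 10^(8.19 − 7.4) = 6.166; fraction as HOCl = 1/(1 + 6.166) = 0.1395.
Free chlorine required for 2.88 ppm HOCl: 2.88 / 0.1395 = 20.64 ppm.
FC to add: 20.64 − 0.5 = 20.14 mg/L as Cl₂.
Cl₂ equivalent: 20.14 mg/L × 743,000 L = 14,960 g.
Product at 76.2% available Cl: 14,960 / 0.762 = 19,640 g.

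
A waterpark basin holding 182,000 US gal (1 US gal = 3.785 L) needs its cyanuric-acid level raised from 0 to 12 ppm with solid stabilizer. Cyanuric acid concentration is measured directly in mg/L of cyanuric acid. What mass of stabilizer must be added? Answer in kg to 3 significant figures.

8.27 kg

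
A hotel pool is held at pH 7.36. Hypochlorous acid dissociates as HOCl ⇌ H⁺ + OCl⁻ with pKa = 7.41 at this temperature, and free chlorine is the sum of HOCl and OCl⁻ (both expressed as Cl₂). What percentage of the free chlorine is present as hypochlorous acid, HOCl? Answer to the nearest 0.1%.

52.9%

[OCl⁻]/[HOCl] = 10^(pH − pKa) = 10^(7.36 − 7.41) = 10^-0.05 = 0.8913.
Fraction as HOCl = 1 / (1 + 0.8913) = 0.5288.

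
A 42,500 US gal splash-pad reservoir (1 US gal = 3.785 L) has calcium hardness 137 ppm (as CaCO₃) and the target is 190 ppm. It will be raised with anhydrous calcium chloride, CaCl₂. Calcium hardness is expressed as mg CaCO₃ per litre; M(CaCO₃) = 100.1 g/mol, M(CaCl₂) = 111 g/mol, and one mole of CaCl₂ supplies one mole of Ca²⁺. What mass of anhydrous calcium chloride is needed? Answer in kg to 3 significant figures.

9.45 kg

Volume: 42,500 US gal × 3.785 L/gal = 160,862 L.
Hardness to add: (190 − 137) = 53 mg/L as CaCO₃ × 160,862 L = 8526 g as CaCO₃.
Moles of Ca²⁺ (1 mol Ca²⁺ ≡ 1 mol CaCO₃): 8526 / 100.1 g/mol = 85.17 mol.
Mass of CaCl₂: 85.17 × 111 = 9454 g.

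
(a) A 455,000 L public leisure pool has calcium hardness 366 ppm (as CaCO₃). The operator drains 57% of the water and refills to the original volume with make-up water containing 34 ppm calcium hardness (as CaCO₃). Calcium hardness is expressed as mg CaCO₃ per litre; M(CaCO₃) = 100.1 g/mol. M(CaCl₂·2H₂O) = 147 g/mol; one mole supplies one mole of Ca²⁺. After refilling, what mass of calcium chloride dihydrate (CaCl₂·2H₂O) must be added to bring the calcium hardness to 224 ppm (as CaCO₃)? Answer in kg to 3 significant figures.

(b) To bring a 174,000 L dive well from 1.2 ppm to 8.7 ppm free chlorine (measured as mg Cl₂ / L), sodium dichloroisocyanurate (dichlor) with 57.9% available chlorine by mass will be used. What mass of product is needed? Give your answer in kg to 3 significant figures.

(a) 31.6 kg; (b) 2.25 kg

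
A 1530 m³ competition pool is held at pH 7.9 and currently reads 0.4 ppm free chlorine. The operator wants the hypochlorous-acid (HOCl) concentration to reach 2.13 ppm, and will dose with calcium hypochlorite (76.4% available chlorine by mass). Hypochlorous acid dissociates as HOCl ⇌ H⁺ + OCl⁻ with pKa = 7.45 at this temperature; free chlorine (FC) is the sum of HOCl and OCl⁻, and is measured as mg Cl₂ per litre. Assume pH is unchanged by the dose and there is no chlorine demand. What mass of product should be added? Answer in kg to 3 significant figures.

Volume: 1530 m³ = 1,530,000 L.
[OCl⁻]/[HOCl] = 10^(pH − pKa) = 10^(7.9 − 7.45) = 2.818; fraction as HOCl = 1/(1 + 2.818) = 0.2619.
Free chlorine required for 2.13 ppm HOCl: 2.13 / 0.2619 = 8.133 ppm.
FC to add: 8.133 − 0.4 = 7.733 mg/L as Cl₂.
Cl₂ equivalent: 7.733 mg/L × 1,530,000 L = 11,830 g.
Product at 76.4% available Cl: 11,830 / 0.764 = 15,490 g.

15.5 kg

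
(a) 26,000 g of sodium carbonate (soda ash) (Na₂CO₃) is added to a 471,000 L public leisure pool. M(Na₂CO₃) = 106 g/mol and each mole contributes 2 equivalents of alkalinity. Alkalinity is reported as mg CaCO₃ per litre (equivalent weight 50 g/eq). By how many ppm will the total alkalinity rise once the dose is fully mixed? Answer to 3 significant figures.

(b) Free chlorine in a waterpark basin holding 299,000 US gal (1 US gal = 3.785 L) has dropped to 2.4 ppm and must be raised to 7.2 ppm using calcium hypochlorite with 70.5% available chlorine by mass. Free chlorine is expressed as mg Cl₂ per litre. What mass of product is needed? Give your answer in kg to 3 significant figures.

(a) Moles of Na₂CO₃: 26,000 g ÷ 106 g/mol = 245.3 mol → 490.6 eq of alkalinity.
(a) As CaCO₃: 490.6 eq × 50 g/eq = 24,530 g.
(a) Rise: 24,530 g / 471,000 L × 1000 = 52.08 mg/L.

(b) Volume: 299,000 US gal × 3.785 L/gal = 1,131,715 L.
(b) Chlorine deficit: 7.2 − 2.4 = 4.8 ppm = 4.8 mg/L as Cl₂.
(b) Cl₂ equivalent needed: 4.8 mg/L × 1,131,715 L = 5,432,000 mg = 5432 g.
(b) Product at 70.5% available chlorine: 5432 / 0.705 = 7705 g.

(a) 52.1 ppm; (b) 7.71 kg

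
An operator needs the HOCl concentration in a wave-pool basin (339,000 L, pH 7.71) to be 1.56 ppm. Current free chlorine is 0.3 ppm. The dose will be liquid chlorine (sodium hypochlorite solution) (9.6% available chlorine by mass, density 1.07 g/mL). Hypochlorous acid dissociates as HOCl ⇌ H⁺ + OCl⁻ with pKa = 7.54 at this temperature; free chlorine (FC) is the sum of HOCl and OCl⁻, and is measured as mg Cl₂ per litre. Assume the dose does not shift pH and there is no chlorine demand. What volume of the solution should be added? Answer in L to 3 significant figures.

[OCl⁻]/[HOCl] = 10^(pH − pKa) = 10^(7.71 − 7.54) = 1.479; fraction as HOCl = 1/(1 + 1.479) = 0.4034.
Free chlorine required for 1.56 ppm HOCl: 1.56 / 0.4034 = 3.867 ppm.
FC to add: 3.867 − 0.3 = 3.567 mg/L as Cl₂.
Cl₂ equivalent: 3.567 mg/L × 339,000 L = 1209 g.
Product at 9.6% available Cl: 1209 / 0.096 = 12,600 g.
Volume: 12,600 g ÷ 1.07 g/mL = 11,770 mL.

11.8 L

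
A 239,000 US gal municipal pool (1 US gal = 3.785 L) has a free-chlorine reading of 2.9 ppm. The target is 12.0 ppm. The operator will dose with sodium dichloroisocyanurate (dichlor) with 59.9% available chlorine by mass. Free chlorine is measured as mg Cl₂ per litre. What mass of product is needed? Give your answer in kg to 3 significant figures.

13.7 kg

Volume: 239,000 US gal × 3.785 L/gal = 904,615 L.
Chlorine deficit: 12.0 − 2.9 = 9.1 ppm = 9.1 mg/L as Cl₂.
Cl₂ equivalent needed: 9.1 mg/L × 904,615 L = 8,232,000 mg = 8232 g.
Product at 59.9% available chlorine: 8232 / 0.599 = 13,740 g.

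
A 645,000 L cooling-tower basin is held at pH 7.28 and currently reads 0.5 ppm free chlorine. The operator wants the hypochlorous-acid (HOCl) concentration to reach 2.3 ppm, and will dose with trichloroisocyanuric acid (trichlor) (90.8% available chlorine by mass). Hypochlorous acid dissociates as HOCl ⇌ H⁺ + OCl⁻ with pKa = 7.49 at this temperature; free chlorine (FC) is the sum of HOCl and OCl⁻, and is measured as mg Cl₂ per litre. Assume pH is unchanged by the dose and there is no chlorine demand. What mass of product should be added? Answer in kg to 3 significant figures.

[OCl⁻]/[HOCl] = 10^(pH − pKa) = 10^(7.28 − 7.49) = 0.6166; fraction as HOCl = 1/(1 + 0.6166) = 0.6186.
Free chlorine required for 2.3 ppm HOCl: 2.3 / 0.6186 = 3.718 ppm.
FC to add: 3.718 − 0.5 = 3.218 mg/L as Cl₂.
Cl₂ equivalent: 3.218 mg/L × 645,000 L = 2076 g.
Product at 90.8% available Cl: 2076 / 0.908 = 2286 g.

2.29 kg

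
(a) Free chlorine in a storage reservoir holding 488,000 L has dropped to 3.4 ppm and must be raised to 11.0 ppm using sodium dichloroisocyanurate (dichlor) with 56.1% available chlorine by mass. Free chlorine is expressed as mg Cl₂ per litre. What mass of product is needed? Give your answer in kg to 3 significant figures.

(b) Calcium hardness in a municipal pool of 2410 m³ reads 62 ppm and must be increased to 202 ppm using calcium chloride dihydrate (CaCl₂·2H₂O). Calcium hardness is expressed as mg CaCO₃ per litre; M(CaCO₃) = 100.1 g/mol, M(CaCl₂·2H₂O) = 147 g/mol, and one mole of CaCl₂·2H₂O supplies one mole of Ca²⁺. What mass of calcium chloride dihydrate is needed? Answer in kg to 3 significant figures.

(a) Chlorine deficit: 11.0 − 3.4 = 7.6 ppm = 7.6 mg/L as Cl₂.
(a) Cl₂ equivalent needed: 7.6 mg/L × 488,000 L = 3,709,000 mg = 3709 g.
(a) Product at 56.1% available chlorine: 3709 / 0.561 = 6611 g.

(b) Volume: 2410 m³ = 2,410,000 L.
(b) Hardness to add: (202 − 62) = 140 mg/L as CaCO₃ × 2,410,000 L = 337,400 g as CaCO₃.
(b) Moles of Ca²⁺ (1 mol Ca²⁺ ≡ 1 mol CaCO₃): 337,400 / 100.1 g/mol = 3371 mol.
(b) Mass of CaCl₂·2H₂O: 3371 × 147 = 495,500 g.

(a) 6.61 kg; (b) 495 kg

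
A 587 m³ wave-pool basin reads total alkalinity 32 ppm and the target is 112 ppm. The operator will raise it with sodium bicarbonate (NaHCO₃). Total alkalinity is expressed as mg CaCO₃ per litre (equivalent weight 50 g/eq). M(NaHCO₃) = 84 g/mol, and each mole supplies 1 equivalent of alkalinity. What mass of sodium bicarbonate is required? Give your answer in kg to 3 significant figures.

Volume: 587 m³ = 587,000 L.
Alkalinity to add: (112 − 32) = 80 mg/L as CaCO₃ × 587,000 L = 46,960 g as CaCO₃.
Equivalents: 46,960 g ÷ 50 g/eq = 939.2 eq.
NaHCO₃ supplies 1 eq per mole → 939.2 mol.
Mass: 939.2 mol × 84 g/mol = 78,890 g.

78.9 kg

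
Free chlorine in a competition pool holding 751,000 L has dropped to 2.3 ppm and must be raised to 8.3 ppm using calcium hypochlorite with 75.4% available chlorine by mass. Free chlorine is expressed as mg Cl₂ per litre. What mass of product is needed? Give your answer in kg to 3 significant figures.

Chlorine deficit: 8.3 − 2.3 = 6 ppm = 6 mg/L as Cl₂.
Cl₂ equivalent needed: 6 mg/L × 751,000 L = 4,506,000 mg = 4506 g.
Product at 75.4% available chlorine: 4506 / 0.754 = 5976 g.

5.98 kg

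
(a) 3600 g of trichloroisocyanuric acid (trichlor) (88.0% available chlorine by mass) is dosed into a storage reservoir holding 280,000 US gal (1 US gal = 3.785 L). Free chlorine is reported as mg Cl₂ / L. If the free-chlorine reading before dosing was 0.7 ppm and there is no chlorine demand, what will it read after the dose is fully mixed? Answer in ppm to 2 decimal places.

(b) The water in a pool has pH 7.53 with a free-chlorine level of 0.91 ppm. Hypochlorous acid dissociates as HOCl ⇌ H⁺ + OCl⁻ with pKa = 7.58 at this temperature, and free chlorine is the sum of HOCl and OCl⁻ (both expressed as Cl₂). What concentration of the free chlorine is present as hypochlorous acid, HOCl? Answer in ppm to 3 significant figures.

(a) Volume: 280,000 US gal × 3.785 L/gal = 1,059,800 L.
(a) Available chlorine delivered: 3600 g × 0.88 = 3168 g as Cl₂.
(a) Concentration rise: 3168 g / 1,059,800 L = 2.989 mg/L = 2.99 ppm.
(a) Final FC: 0.7 + 2.99 = 3.69 ppm.

(b) [OCl⁻]/[HOCl] = 10^(pH − pKa) = 10^(7.53 − 7.58) = 10^-0.05 = 0.8913.
(b) Fraction as HOCl = 1 / (1 + 0.8913) = 0.5288.
(b) HOCl = 0.5288 × 0.91 ppm = 0.4812 ppm.

(a) 3.69 ppm; (b) 0.481 ppm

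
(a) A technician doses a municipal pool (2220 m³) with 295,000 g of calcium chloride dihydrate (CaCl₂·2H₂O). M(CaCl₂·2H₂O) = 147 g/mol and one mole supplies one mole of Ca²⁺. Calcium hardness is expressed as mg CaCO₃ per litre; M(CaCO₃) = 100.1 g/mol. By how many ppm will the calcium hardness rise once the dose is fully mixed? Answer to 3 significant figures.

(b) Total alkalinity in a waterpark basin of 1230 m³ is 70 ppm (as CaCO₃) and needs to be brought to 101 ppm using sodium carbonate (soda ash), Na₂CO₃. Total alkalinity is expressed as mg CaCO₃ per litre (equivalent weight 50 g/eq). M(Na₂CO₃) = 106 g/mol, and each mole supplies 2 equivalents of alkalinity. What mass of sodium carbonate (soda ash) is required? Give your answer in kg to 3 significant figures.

(a) 90.5 ppm; (b) 40.4 kg

(a) Volume: 2220 m³ = 2,220,000 L.
(a) Moles of Ca²⁺: 295,000 g ÷ 147 g/mol = 2007 mol.
(a) As CaCO₃: 2007 mol × 100.1 g/mol = 200,900 g.
(a) Rise: 200,900 g / 2,220,000 L × 1000 = 90.49 mg/L.

(b) Volume: 1230 m³ = 1,230,000 L.
(b) Alkalinity to add: (101 − 70) = 31 mg/L as CaCO₃ × 1,230,000 L = 38,130 g as CaCO₃.
(b) Equivalents: 38,130 g ÷ 50 g/eq = 762.6 eq.
(b) Each mole of Na₂CO₃ supplies 2 eq, so 762.6 / 2 = 381.3 mol.
(b) Mass: 381.3 mol × 106 g/mol = 40,420 g.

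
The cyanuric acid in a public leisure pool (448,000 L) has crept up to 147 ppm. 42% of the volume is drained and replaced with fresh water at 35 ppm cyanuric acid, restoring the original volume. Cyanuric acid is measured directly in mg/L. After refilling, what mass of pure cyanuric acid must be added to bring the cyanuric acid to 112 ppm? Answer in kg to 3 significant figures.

After draining 42% and refilling: 147 × 0.58 + 35 × 0.42 = 99.96 ppm.
Deficit to target: 112 − 99.96 = 12.04 mg/L.
Mass: 12.04 mg/L × 448,000 L = 5394 g cyanuric acid.

5.39 kg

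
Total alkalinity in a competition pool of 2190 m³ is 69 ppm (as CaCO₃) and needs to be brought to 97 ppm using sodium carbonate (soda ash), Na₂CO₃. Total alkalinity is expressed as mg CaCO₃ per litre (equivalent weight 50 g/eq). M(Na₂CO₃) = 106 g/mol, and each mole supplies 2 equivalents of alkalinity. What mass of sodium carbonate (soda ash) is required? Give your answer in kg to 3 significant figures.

Volume: 2190 m³ = 2,190,000 L.
Alkalinity to add: (97 − 69) = 28 mg/L as CaCO₃ × 2,190,000 L = 61,320 g as CaCO₃.
Equivalents: 61,320 g ÷ 50 g/eq = 1226 eq.
Each mole of Na₂CO₃ supplies 2 eq, so 1226 / 2 = 613.2 mol.
Mass: 613.2 mol × 106 g/mol = 65,000 g.

65.0 kg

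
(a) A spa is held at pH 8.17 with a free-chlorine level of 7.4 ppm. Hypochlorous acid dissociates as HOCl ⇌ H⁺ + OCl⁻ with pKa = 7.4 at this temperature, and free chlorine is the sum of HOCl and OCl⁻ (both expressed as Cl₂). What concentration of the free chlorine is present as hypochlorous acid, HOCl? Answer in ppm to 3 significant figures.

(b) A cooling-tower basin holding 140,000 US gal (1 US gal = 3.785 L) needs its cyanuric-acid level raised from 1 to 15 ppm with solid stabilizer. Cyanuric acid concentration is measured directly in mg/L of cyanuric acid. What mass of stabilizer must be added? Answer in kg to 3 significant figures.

(a) [OCl⁻]/[HOCl] = 10^(pH − pKa) = 10^(8.17 − 7.4) = 10^0.77 = 5.888.
(a) Fraction as HOCl = 1 / (1 + 5.888) = 0.1452.
(a) HOCl = 0.1452 × 7.4 ppm = 1.074 ppm.

(b) Volume: 140,000 US gal × 3.785 L/gal = 529,900 L.
(b) CYA to add: (15 − 1) = 14 mg/L × 529,900 L = 7419 g cyanuric acid.

(a) 1.07 ppm; (b) 7.42 kg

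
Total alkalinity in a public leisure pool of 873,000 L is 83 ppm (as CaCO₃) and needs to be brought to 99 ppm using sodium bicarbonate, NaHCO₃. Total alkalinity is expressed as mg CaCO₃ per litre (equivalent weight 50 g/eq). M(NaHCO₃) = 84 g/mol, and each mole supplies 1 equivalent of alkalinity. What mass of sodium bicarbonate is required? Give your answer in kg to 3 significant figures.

23.5 kg

Alkalinity to add: (99 − 83) = 16 mg/L as CaCO₃ × 873,000 L = 13,970 g as CaCO₃.
Equivalents: 13,970 g ÷ 50 g/eq = 279.4 eq.
NaHCO₃ supplies 1 eq per mole → 279.4 mol.
Mass: 279.4 mol × 84 g/mol = 23,470 g.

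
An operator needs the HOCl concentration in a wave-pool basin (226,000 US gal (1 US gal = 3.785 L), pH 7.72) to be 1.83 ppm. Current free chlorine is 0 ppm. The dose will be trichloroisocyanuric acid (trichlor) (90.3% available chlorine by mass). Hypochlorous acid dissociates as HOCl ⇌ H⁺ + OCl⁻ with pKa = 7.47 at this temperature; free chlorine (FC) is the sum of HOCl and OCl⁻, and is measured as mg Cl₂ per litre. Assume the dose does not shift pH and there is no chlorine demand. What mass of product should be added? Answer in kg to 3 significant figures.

Volume: 226,000 US gal × 3.785 L/gal = 855,410 L.
[OCl⁻]/[HOCl] = 10^(pH − pKa) = 10^(7.72 − 7.47) = 1.778; fraction as HOCl = 1/(1 + 1.778) = 0.3599.
Free chlorine required for 1.83 ppm HOCl: 1.83 / 0.3599 = 5.084 ppm.
FC to add: 5.084 − 0 = 5.084 mg/L as Cl₂.
Cl₂ equivalent: 5.084 mg/L × 855,410 L = 4349 g.
Product at 90.3% available Cl: 4349 / 0.903 = 4816 g.

4.82 kg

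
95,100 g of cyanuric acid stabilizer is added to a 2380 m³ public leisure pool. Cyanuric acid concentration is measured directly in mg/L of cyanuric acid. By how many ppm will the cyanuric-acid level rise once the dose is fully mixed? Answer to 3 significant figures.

40.0 ppm

Volume: 2380 m³ = 2,380,000 L.
Rise: 95,100 g / 2,380,000 L × 1000 = 39.96 mg/L.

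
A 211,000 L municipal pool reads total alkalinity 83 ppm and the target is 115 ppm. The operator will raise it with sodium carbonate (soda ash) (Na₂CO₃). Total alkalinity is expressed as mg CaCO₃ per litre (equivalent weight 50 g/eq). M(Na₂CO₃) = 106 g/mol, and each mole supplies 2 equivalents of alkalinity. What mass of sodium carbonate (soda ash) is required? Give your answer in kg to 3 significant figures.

7.16 kg

Alkalinity to add: (115 − 83) = 32 mg/L as CaCO₃ × 211,000 L = 6752 g as CaCO₃.
Equivalents: 6752 g ÷ 50 g/eq = 135 eq.
Each mole of Na₂CO₃ supplies 2 eq, so 135 / 2 = 67.52 mol.
Mass: 67.52 mol × 106 g/mol = 7157 g.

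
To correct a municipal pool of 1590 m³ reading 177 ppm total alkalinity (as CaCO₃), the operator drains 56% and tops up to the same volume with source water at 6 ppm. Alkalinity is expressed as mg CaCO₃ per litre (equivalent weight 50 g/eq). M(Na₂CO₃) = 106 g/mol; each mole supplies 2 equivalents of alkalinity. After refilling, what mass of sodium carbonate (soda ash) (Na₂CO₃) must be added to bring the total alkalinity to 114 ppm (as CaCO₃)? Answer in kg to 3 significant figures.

Volume: 1590 m³ = 1,590,000 L.
After draining 56% and refilling: 177 × 0.44 + 6 × 0.56 = 81.24 ppm.
Deficit to target: 114 − 81.24 = 32.76 mg/L.
As CaCO₃: 32.76 mg/L × 1,590,000 L = 52,090 g; ÷ 50 g/eq ÷ 2 = 520.9 mol Na₂CO₃.
Mass: 520.9 × 106 = 55,210 g.

55.2 kg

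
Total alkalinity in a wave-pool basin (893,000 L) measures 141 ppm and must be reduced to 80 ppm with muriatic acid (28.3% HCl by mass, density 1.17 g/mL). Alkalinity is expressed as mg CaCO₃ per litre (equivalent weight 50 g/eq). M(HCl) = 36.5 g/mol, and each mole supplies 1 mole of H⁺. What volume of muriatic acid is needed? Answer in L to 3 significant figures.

120 L

Alkalinity to neutralize: (141 − 80) = 61 mg/L as CaCO₃ × 893,000 L = 54,470 g as CaCO₃.
Equivalents of H⁺ required: 54,470 ÷ 50 g/eq = 1089 eq = 1089 mol HCl.
Mass of HCl: 1089 × 36.5 = 39,770 g.
Mass of 28.3% solution: 39,770 / 0.283 = 140,500 g.
Volume: 140,500 g ÷ 1.17 g/mL = 120,100 mL.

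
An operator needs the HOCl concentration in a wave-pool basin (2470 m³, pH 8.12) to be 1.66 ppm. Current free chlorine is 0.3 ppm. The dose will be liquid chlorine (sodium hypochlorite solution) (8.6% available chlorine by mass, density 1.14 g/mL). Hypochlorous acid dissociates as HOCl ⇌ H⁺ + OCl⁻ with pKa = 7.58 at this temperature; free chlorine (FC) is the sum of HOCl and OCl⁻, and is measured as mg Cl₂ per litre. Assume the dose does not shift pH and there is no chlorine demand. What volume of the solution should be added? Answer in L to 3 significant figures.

Volume: 2470 m³ = 2,470,000 L.
[OCl⁻]/[HOCl] = 10^(pH − pKa) = 10^(8.12 − 7.58) = 3.467; fraction as HOCl = 1/(1 + 3.467) = 0.2238.
Free chlorine required for 1.66 ppm HOCl: 1.66 / 0.2238 = 7.416 ppm.
FC to add: 7.416 − 0.3 = 7.116 mg/L as Cl₂.
Cl₂ equivalent: 7.116 mg/L × 2,470,000 L = 17,580 g.
Product at 8.6% available Cl: 17,580 / 0.086 = 204,400 g.
Volume: 204,400 g ÷ 1.14 g/mL = 179,300 mL.

179 L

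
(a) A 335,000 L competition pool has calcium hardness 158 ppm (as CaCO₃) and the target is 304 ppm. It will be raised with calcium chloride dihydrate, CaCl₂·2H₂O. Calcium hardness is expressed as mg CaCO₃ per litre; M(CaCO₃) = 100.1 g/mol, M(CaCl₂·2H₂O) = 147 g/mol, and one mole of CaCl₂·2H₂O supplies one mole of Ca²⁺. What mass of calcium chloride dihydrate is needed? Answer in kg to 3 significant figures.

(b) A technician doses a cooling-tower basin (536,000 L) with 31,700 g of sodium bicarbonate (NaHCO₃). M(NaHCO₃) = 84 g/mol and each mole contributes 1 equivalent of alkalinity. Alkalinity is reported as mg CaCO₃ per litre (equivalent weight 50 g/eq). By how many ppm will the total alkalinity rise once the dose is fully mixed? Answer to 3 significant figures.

(a) 71.8 kg; (b) 35.2 ppm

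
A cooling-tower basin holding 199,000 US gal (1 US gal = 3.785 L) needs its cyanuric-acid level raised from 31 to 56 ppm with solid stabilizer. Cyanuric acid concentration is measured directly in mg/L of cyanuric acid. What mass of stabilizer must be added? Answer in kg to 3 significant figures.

Volume: 199,000 US gal × 3.785 L/gal = 753,215 L.
CYA to add: (56 − 31) = 25 mg/L × 753,215 L = 18,830 g cyanuric acid.

18.8 kg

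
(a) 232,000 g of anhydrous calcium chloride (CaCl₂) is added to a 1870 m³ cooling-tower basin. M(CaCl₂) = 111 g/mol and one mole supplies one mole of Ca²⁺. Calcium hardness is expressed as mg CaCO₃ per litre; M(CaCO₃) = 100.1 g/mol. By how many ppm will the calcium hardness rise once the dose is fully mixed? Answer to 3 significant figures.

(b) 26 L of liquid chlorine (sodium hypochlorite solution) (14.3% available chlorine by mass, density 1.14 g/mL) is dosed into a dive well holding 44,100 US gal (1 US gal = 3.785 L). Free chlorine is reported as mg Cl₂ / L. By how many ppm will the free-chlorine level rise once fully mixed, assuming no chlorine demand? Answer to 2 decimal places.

(a) 112 ppm; (b) 25.39 ppm

(a) Volume: 1870 m³ = 1,870,000 L.
(a) Moles of Ca²⁺: 232,000 g ÷ 111 g/mol = 2090 mol.
(a) As CaCO₃: 2090 mol × 100.1 g/mol = 209,200 g.
(a) Rise: 209,200 g / 1,870,000 L × 1000 = 111.9 mg/L.

(b) Volume: 44,100 US gal × 3.785 L/gal = 166,918 L.
(b) Mass of solution: 26 L × 1000 mL/L × 1.14 g/mL = 29,640 g.
(b) Available chlorine delivered: 29,640 g × 0.143 = 4239 g as Cl₂.
(b) Concentration rise: 4239 g / 166,918 L = 25.39 mg/L = 25.39 ppm.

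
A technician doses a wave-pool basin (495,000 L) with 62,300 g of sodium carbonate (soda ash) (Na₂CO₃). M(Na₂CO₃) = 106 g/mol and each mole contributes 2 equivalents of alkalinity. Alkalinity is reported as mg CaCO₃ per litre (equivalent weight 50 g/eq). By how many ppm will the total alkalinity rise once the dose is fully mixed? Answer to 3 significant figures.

119 ppm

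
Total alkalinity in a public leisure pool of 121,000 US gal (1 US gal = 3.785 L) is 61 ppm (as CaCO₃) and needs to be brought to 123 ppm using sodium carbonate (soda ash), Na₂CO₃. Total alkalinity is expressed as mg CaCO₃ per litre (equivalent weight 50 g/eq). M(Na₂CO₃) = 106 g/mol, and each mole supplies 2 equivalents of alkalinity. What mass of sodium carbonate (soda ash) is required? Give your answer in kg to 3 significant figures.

30.1 kg

Volume: 121,000 US gal × 3.785 L/gal = 457,985 L.
Alkalinity to add: (123 − 61) = 62 mg/L as CaCO₃ × 457,985 L = 28,400 g as CaCO₃.
Equivalents: 28,400 g ÷ 50 g/eq = 567.9 eq.
Each mole of Na₂CO₃ supplies 2 eq, so 567.9 / 2 = 284 mol.
Mass: 284 mol × 106 g/mol = 30,100 g.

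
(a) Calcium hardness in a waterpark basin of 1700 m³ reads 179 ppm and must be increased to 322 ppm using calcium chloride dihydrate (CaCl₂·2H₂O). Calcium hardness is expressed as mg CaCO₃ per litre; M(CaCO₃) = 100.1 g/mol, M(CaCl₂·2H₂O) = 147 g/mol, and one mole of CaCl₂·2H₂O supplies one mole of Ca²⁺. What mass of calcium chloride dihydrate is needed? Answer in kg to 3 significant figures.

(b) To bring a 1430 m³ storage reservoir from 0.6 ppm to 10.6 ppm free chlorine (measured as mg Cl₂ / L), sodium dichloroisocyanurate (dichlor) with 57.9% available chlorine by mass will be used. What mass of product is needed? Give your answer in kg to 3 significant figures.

(a) 357 kg; (b) 24.7 kg

(a) Volume: 1700 m³ = 1,700,000 L.
(a) Hardness to add: (322 − 179) = 143 mg/L as CaCO₃ × 1,700,000 L = 243,100 g as CaCO₃.
(a) Moles of Ca²⁺ (1 mol Ca²⁺ ≡ 1 mol CaCO₃): 243,100 / 100.1 g/mol = 2429 mol.
(a) Mass of CaCl₂·2H₂O: 2429 × 147 = 357,000 g.

(b) Volume: 1430 m³ = 1,430,000 L.
(b) Chlorine deficit: 10.6 − 0.6 = 10 ppm = 10 mg/L as Cl₂.
(b) Cl₂ equivalent needed: 10 mg/L × 1,430,000 L = 14,300,000 mg = 14,300 g.
(b) Product at 57.9% available chlorine: 14,300 / 0.579 = 24,700 g.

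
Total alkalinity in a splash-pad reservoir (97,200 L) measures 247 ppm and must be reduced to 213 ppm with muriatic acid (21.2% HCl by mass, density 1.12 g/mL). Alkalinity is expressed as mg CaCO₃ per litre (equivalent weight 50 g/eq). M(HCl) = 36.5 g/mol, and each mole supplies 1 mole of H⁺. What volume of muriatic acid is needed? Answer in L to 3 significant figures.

10.2 L

Alkalinity to neutralize: (247 − 213) = 34 mg/L as CaCO₃ × 97,200 L = 3305 g as CaCO₃.
Equivalents of H⁺ required: 3305 ÷ 50 g/eq = 66.1 eq = 66.1 mol HCl.
Mass of HCl: 66.1 × 36.5 = 2413 g.
Mass of 21.2% solution: 2413 / 0.212 = 11,380 g.
Volume: 11,380 g ÷ 1.12 g/mL = 10,160 mL.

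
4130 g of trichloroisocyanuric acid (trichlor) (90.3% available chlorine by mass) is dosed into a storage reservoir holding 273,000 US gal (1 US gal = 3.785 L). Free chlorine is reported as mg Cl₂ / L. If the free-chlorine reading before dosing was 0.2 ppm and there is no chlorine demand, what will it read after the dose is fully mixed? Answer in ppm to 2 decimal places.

Volume: 273,000 US gal × 3.785 L/gal = 1,033,305 L.
Available chlorine delivered: 4130 g × 0.903 = 3729 g as Cl₂.
Concentration rise: 3729 g / 1,033,305 L = 3.609 mg/L = 3.61 ppm.
Final FC: 0.2 + 3.61 = 3.81 ppm.

3.81 ppm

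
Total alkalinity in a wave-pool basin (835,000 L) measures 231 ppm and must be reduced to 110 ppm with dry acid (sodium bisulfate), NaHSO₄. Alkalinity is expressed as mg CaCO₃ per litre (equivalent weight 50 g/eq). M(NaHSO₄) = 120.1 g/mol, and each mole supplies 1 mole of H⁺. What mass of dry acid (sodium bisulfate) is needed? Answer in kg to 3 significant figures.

243 kg

Alkalinity to neutralize: (231 − 110) = 121 mg/L as CaCO₃ × 835,000 L = 101,000 g as CaCO₃.
Equivalents of H⁺ required: 101,000 ÷ 50 g/eq = 2021 eq = 2021 mol NaHSO₄.
Mass of NaHSO₄: 2021 × 120.1 = 242,700 g.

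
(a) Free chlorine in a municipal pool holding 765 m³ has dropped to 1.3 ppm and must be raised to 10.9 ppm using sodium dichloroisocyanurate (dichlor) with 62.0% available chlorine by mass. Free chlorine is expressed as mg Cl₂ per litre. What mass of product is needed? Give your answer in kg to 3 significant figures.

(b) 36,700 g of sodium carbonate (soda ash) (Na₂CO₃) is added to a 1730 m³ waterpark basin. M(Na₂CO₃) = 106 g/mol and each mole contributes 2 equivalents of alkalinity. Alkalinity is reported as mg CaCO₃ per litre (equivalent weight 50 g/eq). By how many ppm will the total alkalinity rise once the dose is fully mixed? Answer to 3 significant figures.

(a) Volume: 765 m³ = 765,000 L.
(a) Chlorine deficit: 10.9 − 1.3 = 9.6 ppm = 9.6 mg/L as Cl₂.
(a) Cl₂ equivalent needed: 9.6 mg/L × 765,000 L = 7,344,000 mg = 7344 g.
(a) Product at 62.0% available chlorine: 7344 / 0.62 = 11,850 g.

(b) Volume: 1730 m³ = 1,730,000 L.
(b) Moles of Na₂CO₃: 36,700 g ÷ 106 g/mol = 346.2 mol → 692.5 eq of alkalinity.
(b) As CaCO₃: 692.5 eq × 50 g/eq = 34,620 g.
(b) Rise: 34,620 g / 1,730,000 L × 1000 = 20.01 mg/L.

(a) 11.8 kg; (b) 20.0 ppm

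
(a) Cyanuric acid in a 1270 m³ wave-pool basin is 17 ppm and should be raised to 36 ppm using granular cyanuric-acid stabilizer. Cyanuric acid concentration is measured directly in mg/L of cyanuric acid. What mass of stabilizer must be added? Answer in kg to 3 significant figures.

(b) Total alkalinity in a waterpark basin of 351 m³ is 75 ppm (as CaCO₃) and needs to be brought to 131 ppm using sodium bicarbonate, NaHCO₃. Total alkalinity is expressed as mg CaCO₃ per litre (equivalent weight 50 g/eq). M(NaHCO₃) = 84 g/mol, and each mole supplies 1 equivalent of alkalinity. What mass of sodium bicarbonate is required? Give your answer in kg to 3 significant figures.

(a) 24.1 kg; (b) 33.0 kg

(a) Volume: 1270 m³ = 1,270,000 L.
(a) CYA to add: (36 − 17) = 19 mg/L × 1,270,000 L = 24,130 g cyanuric acid.

(b) Volume: 351 m³ = 351,000 L.
(b) Alkalinity to add: (131 − 75) = 56 mg/L as CaCO₃ × 351,000 L = 19,660 g as CaCO₃.
(b) Equivalents: 19,660 g ÷ 50 g/eq = 393.1 eq.
(b) NaHCO₃ supplies 1 eq per mole → 393.1 mol.
(b) Mass: 393.1 mol × 84 g/mol = 33,020 g.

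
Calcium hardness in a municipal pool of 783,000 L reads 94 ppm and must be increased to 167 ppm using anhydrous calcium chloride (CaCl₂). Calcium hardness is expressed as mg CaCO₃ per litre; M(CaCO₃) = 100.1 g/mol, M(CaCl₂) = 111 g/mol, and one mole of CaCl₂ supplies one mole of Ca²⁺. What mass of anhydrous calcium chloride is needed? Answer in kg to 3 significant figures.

63.4 kg

Hardness to add: (167 − 94) = 73 mg/L as CaCO₃ × 783,000 L = 57,160 g as CaCO₃.
Moles of Ca²⁺ (1 mol Ca²⁺ ≡ 1 mol CaCO₃): 57,160 / 100.1 g/mol = 571 mol.
Mass of CaCl₂: 571 × 111 = 63,380 g.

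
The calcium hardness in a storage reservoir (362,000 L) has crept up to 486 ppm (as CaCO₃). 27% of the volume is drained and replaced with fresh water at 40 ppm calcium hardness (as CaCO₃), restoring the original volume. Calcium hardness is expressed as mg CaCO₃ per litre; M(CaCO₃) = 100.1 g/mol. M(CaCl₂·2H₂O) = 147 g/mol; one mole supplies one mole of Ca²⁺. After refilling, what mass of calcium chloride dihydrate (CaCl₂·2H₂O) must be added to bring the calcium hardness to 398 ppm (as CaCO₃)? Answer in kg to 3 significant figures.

17.2 kg

After draining 27% and refilling: 486 × 0.73 + 40 × 0.27 = 365.58 ppm.
Deficit to target: 398 − 365.58 = 32.42 mg/L.
As CaCO₃: 32.42 mg/L × 362,000 L = 11,740 g; ÷ 100.1 = 117.2 mol Ca²⁺.
Mass: 117.2 × 147 = 17,230 g.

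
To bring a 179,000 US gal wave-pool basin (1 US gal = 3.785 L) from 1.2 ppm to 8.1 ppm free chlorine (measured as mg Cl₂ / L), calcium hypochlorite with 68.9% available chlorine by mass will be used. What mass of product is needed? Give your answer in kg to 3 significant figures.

Volume: 179,000 US gal × 3.785 L/gal = 677,515 L.
Chlorine deficit: 8.1 − 1.2 = 6.9 ppm = 6.9 mg/L as Cl₂.
Cl₂ equivalent needed: 6.9 mg/L × 677,515 L = 4,675,000 mg = 4675 g.
Product at 68.9% available chlorine: 4675 / 0.689 = 6785 g.

6.78 kg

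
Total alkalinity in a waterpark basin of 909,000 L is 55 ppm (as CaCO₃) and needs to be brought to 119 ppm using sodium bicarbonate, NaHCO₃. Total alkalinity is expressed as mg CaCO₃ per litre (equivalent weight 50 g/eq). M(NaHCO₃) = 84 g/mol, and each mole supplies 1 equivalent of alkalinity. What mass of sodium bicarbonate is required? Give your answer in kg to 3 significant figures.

Alkalinity to add: (119 − 55) = 64 mg/L as CaCO₃ × 909,000 L = 58,180 g as CaCO₃.
Equivalents: 58,180 g ÷ 50 g/eq = 1164 eq.
NaHCO₃ supplies 1 eq per mole → 1164 mol.
Mass: 1164 mol × 84 g/mol = 97,740 g.

97.7 kg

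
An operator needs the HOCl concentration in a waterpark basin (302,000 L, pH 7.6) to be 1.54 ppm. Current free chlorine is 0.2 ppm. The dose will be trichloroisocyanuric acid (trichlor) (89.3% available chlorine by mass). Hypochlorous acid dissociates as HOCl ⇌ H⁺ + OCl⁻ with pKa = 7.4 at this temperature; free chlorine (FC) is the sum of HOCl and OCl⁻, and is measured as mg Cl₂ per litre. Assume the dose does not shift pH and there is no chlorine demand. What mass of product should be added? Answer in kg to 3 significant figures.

1.28 kg

[OCl⁻]/[HOCl] = 10^(pH − pKa) = 10^(7.6 − 7.4) = 1.585; fraction as HOCl = 1/(1 + 1.585) = 0.3869.
Free chlorine required for 1.54 ppm HOCl: 1.54 / 0.3869 = 3.981 ppm.
FC to add: 3.981 − 0.2 = 3.781 mg/L as Cl₂.
Cl₂ equivalent: 3.781 mg/L × 302,000 L = 1142 g.
Product at 89.3% available Cl: 1142 / 0.893 = 1279 g.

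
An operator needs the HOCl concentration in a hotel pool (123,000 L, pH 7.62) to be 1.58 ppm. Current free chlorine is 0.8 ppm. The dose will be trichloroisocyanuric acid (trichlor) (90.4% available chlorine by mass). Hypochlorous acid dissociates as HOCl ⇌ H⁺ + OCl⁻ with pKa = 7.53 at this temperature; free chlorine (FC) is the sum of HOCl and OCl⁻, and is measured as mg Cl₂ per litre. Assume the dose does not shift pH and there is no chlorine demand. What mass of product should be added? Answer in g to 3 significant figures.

371 g

[OCl⁻]/[HOCl] = 10^(pH − pKa) = 10^(7.62 − 7.53) = 1.23; fraction as HOCl = 1/(1 + 1.23) = 0.4484.
Free chlorine required for 1.58 ppm HOCl: 1.58 / 0.4484 = 3.524 ppm.
FC to add: 3.524 − 0.8 = 2.724 mg/L as Cl₂.
Cl₂ equivalent: 2.724 mg/L × 123,000 L = 335 g.
Product at 90.4% available Cl: 335 / 0.904 = 370.6 g.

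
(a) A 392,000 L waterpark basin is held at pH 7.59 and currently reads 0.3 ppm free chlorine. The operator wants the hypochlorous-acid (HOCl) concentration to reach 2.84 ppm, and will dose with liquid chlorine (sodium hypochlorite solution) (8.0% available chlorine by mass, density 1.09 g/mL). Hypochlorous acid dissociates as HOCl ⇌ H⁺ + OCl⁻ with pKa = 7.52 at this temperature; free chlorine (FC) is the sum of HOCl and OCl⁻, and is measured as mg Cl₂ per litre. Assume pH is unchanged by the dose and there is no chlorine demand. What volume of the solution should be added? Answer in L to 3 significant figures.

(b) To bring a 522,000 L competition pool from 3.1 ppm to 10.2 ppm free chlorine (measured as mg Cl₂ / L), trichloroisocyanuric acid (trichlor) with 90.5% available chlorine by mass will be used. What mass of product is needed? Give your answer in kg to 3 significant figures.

(a) 26.4 L; (b) 4.10 kg

(a) [OCl⁻]/[HOCl] = 10^(pH − pKa) = 10^(7.59 − 7.52) = 1.175; fraction as HOCl = 1/(1 + 1.175) = 0.4598.
(a) Free chlorine required for 2.84 ppm HOCl: 2.84 / 0.4598 = 6.177 ppm.
(a) FC to add: 6.177 − 0.3 = 5.877 mg/L as Cl₂.
(a) Cl₂ equivalent: 5.877 mg/L × 392,000 L = 2304 g.
(a) Product at 8.0% available Cl: 2304 / 0.08 = 28,800 g.
(a) Volume: 28,800 g ÷ 1.09 g/mL = 26,420 mL.

(b) Chlorine deficit: 10.2 − 3.1 = 7.1 ppm = 7.1 mg/L as Cl₂.
(b) Cl₂ equivalent needed: 7.1 mg/L × 522,000 L = 3,706,000 mg = 3706 g.
(b) Product at 90.5% available chlorine: 3706 / 0.905 = 4095 g.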